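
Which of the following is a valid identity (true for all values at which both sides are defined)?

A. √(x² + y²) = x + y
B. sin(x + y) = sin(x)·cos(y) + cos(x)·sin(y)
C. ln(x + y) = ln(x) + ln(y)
B

A: fails at (1, 4) — LHS = √(17) ≈ 4.123, RHS = 5.
B: holds — e.g. at (3, 4), both sides equal sin(7) ≈ 0.657.
C: fails at (6, 7) — LHS = ln(13) ≈ 2.565, RHS = ln(6) + ln(7) ≈ 3.738.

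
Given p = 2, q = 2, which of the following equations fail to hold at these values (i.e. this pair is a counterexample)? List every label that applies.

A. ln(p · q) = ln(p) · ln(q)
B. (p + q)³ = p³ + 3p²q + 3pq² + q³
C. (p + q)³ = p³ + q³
Evaluating each claim at the given values:
A. LHS = ln(4) ≈ 1.386, RHS = ln(2)² ≈ 0.4805 → fails here (LHS ≠ RHS)
B. LHS = 64, RHS = 64 → holds here (LHS = RHS)
C. LHS = 64, RHS = 16 → fails here (LHS ≠ RHS)

Answer: A, C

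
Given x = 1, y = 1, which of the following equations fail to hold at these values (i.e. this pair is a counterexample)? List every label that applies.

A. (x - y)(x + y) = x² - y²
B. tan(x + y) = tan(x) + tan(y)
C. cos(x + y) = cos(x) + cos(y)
B, C

Evaluating each claim at the given values:
A. LHS = 0, RHS = 0 → holds here (LHS = RHS)
B. LHS = tan(2) ≈ -2.185, RHS = 2·tan(1) ≈ 3.115 → fails here (LHS ≠ RHS)
C. LHS = cos(2) ≈ -0.4161, RHS = 2·cos(1) ≈ 1.081 → fails here (LHS ≠ RHS)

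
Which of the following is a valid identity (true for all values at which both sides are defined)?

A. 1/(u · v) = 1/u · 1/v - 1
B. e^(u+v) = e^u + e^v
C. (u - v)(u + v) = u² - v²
A: fails at (2, 3) — LHS = 1/6, RHS = -5/6.
B: fails at (3, 3) — LHS = e^6 ≈ 403.4, RHS = 2·e^3 ≈ 40.17.
C: holds — e.g. at (1, 3), both sides equal -8.

Answer: C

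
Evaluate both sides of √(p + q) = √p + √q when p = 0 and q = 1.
LHS = √(0 + 1) = 1
RHS = √0 + √1 = 1

LHS = RHS: the two sides agree.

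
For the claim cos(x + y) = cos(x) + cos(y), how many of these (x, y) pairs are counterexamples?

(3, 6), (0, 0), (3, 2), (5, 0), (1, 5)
5

Testing each pair:
(3, 6): LHS = cos(9) ≈ -0.9111, RHS = cos(3) + cos(6) ≈ -0.02982 → counterexample
(0, 0): LHS = 1, RHS = 2 → counterexample
(3, 2): LHS = cos(5) ≈ 0.2837, RHS = cos(3) + cos(2) ≈ -1.406 → counterexample
(5, 0): LHS = cos(5) ≈ 0.2837, RHS = cos(5) + 1 ≈ 1.284 → counterexample
(1, 5): LHS = cos(6) ≈ 0.9602, RHS = cos(5) + cos(1) ≈ 0.824 → counterexample

That makes 5 counterexamples.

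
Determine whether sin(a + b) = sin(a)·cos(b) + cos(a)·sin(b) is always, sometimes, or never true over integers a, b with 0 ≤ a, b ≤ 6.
The identity holds for every pair in the range. For instance at (a, b) = (1, 0): both sides equal sin(1) ≈ 0.8415.

Answer: Always true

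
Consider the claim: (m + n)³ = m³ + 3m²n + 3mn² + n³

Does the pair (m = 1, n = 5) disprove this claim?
No

Substituting m = 1, n = 5:
LHS = (1 + 5)³ = 216
RHS = 1³ + 3·1²·5 + 3·1·5² + 5³ = 216

The sides agree, so this pair does not disprove the claim.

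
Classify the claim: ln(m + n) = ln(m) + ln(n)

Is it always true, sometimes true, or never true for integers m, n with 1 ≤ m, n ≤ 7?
Sometimes true

It holds at (m, n) = (2, 2) (both sides equal ln(4) ≈ 1.386), but fails at (m, n) = (6, 1) (LHS = ln(7) ≈ 1.946, RHS = ln(6) ≈ 1.792).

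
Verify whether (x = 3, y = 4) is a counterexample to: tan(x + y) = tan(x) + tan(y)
Substituting x = 3, y = 4:
LHS = tan(3 + 4) = tan(7) ≈ 0.8714
RHS = tan(3) + tan(4) ≈ 1.015

Since LHS ≠ RHS, this pair disproves the claim.

Answer: Yes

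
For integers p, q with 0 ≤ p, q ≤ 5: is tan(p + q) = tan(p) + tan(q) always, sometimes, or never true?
It holds at (p, q) = (3, 0) (both sides equal tan(3) ≈ -0.1425), but fails at (p, q) = (2, 4) (LHS = tan(6) ≈ -0.291, RHS = tan(2) + tan(4) ≈ -1.027).

Answer: Sometimes true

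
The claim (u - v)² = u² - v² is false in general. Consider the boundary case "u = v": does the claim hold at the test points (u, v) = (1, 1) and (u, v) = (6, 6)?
Yes, holds at both test points

At (1, 1): LHS = 0, RHS = 0 → equal
At (6, 6): LHS = 0, RHS = 0 → equal

So the claim does hold at both of these boundary points, even though it is not an identity.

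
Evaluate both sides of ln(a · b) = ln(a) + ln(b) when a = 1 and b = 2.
LHS = ln(1 · 2) = ln(2) ≈ 0.6931
RHS = ln(1) + ln(2) = ln(2) ≈ 0.6931

LHS = RHS: the two sides agree.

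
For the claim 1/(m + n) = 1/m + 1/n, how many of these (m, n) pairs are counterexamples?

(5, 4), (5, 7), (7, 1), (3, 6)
4

Testing each pair:
(5, 4): LHS = 1/9, RHS = 9/20 → counterexample
(5, 7): LHS = 1/12, RHS = 12/35 → counterexample
(7, 1): LHS = 1/8, RHS = 8/7 → counterexample
(3, 6): LHS = 1/9, RHS = 1/2 → counterexample

That makes 4 counterexamples.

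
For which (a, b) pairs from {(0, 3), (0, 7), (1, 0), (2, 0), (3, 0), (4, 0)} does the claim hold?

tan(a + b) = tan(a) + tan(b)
All pairs

Testing each pair:
(0, 3): LHS = tan(3) ≈ -0.1425, RHS = tan(3) ≈ -0.1425 → holds
(0, 7): LHS = tan(7) ≈ 0.8714, RHS = tan(7) ≈ 0.8714 → holds
(1, 0): LHS = tan(1) ≈ 1.557, RHS = tan(1) ≈ 1.557 → holds
(2, 0): LHS = tan(2) ≈ -2.185, RHS = tan(2) ≈ -2.185 → holds
(3, 0): LHS = tan(3) ≈ -0.1425, RHS = tan(3) ≈ -0.1425 → holds
(4, 0): LHS = tan(4) ≈ 1.158, RHS = tan(4) ≈ 1.158 → holds

Every pair satisfies the claim.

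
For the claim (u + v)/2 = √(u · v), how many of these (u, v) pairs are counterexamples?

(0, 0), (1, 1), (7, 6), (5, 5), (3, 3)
Testing each pair:
(0, 0): LHS = 0, RHS = 0 → satisfies claim
(1, 1): LHS = 1, RHS = 1 → satisfies claim
(7, 6): LHS = 13/2, RHS = √(42) ≈ 6.481 → counterexample
(5, 5): LHS = 5, RHS = 5 → satisfies claim
(3, 3): LHS = 3, RHS = 3 → satisfies claim

That makes 1 counterexample.

Answer: 1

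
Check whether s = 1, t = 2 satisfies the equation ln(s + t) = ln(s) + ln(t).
Substituting s = 1, t = 2:

LHS = ln(1 + 2) = ln(3) ≈ 1.099
RHS = ln(1) + ln(2) = ln(2) ≈ 0.6931

LHS ≠ RHS, so the equation does not hold at this point.

Answer: Fails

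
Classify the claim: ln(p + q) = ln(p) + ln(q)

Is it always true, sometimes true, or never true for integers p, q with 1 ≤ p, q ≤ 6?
It holds at (p, q) = (2, 2) (both sides equal ln(4) ≈ 1.386), but fails at (p, q) = (5, 6) (LHS = ln(11) ≈ 2.398, RHS = ln(5) + ln(6) ≈ 3.401).

Answer: Sometimes true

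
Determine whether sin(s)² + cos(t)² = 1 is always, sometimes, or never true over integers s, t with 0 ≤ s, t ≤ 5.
Sometimes true

It holds at (s, t) = (5, 5) (both sides equal 1), but fails at (s, t) = (1, 4) (LHS = cos(4)² + sin(1)² ≈ 1.135, RHS = 1).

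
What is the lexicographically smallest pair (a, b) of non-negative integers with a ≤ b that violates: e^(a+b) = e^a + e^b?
Substituting (0, 0) into the claim:
LHS = e^(0+0) = 1
RHS = e^0 + e^0 = 2

Since LHS ≠ RHS, this pair disproves the claim, and no lexicographically smaller pair (a ≤ b, non-negative integers) does.

For instance (2, 3) is also a counterexample (LHS = e^5 ≈ 148.4, RHS = e^2 + e^3 ≈ 27.47), but it's lexicographically larger.

Answer: (a, b) = (0, 0)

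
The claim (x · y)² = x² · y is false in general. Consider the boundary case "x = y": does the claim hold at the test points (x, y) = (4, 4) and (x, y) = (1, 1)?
At (4, 4): LHS = 256 ≠ RHS = 64
At (1, 1): LHS = 1, RHS = 1 → equal

Answer: Only at (1, 1)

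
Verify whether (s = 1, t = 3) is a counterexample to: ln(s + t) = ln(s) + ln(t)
Substituting s = 1, t = 3:
LHS = ln(1 + 3) = ln(4) ≈ 1.386
RHS = ln(1) + ln(3) = ln(3) ≈ 1.099

Since LHS ≠ RHS, this pair disproves the claim.

Answer: Yes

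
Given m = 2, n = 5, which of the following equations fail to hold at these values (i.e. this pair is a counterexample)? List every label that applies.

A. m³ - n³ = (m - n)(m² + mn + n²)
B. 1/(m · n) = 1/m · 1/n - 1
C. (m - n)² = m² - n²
B, C

Evaluating each claim at the given values:
A. LHS = -117, RHS = -117 → holds here (LHS = RHS)
B. LHS = 1/10, RHS = -9/10 → fails here (LHS ≠ RHS)
C. LHS = 9, RHS = -21 → fails here (LHS ≠ RHS)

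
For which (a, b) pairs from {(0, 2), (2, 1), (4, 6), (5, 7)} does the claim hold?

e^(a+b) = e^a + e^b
None

Testing each pair:
(0, 2): LHS = e^2 ≈ 7.389, RHS = 1 + e^2 ≈ 8.389 → fails
(2, 1): LHS = e^3 ≈ 20.09, RHS = e + e^2 ≈ 10.11 → fails
(4, 6): LHS = e^10 ≈ 22026.5, RHS = e^4 + e^6 ≈ 458 → fails
(5, 7): LHS = e^12 ≈ 162754.8, RHS = e^5 + e^7 ≈ 1245 → fails

No pair satisfies the claim.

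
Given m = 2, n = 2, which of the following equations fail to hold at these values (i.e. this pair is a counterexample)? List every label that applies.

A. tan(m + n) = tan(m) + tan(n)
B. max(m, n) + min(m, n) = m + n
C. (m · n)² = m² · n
A, C

Evaluating each claim at the given values:
A. LHS = tan(4) ≈ 1.158, RHS = 2·tan(2) ≈ -4.37 → fails here (LHS ≠ RHS)
B. LHS = 4, RHS = 4 → holds here (LHS = RHS)
C. LHS = 16, RHS = 8 → fails here (LHS ≠ RHS)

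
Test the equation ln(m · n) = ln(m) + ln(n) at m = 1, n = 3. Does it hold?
Holds

Substituting m = 1, n = 3:

LHS = ln(1 · 3) = ln(3) ≈ 1.099
RHS = ln(1) + ln(3) = ln(3) ≈ 1.099

LHS = RHS, so the equation holds at this point.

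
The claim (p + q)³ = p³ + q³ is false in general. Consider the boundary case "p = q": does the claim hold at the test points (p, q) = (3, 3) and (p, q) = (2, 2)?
At (3, 3): LHS = 216 ≠ RHS = 54
At (2, 2): LHS = 64 ≠ RHS = 16

Answer: No, fails at both test points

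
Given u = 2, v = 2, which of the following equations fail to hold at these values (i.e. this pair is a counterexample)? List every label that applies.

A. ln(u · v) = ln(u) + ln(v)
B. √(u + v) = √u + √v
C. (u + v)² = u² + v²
Evaluating each claim at the given values:
A. LHS = ln(4) ≈ 1.386, RHS = 2·ln(2) ≈ 1.386 → holds here (LHS = RHS)
B. LHS = 2, RHS = 2·√(2) ≈ 2.828 → fails here (LHS ≠ RHS)
C. LHS = 16, RHS = 8 → fails here (LHS ≠ RHS)

Answer: B, C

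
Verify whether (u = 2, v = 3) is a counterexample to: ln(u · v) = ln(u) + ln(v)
Substituting u = 2, v = 3:
LHS = ln(2 · 3) = ln(6) ≈ 1.792
RHS = ln(2) + ln(3) ≈ 1.792

The sides agree, so this pair does not disprove the claim.

Answer: No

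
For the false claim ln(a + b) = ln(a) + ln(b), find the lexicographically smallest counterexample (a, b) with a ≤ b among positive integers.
(a, b) = (1, 1)

Substituting (1, 1) into the claim:
LHS = ln(1 + 1) = ln(2) ≈ 0.6931
RHS = ln(1) + ln(1) = 0

Since LHS ≠ RHS, this pair disproves the claim, and no lexicographically smaller pair (a ≤ b, positive integers) does.

For instance (3, 4) is also a counterexample (LHS = ln(7) ≈ 1.946, RHS = ln(3) + ln(4) ≈ 2.485), but it's lexicographically larger.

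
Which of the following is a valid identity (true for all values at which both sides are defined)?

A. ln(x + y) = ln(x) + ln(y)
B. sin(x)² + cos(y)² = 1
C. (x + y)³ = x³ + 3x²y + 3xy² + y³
A: fails at (3, 5) — LHS = ln(8) ≈ 2.079, RHS = ln(3) + ln(5) ≈ 2.708.
B: fails at (2, 7) — LHS = cos(7)² + sin(2)² ≈ 1.395, RHS = 1.
C: holds — e.g. at (1, 3), both sides equal 64.

Answer: C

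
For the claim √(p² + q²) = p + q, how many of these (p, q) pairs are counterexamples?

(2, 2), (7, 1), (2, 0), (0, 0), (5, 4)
Testing each pair:
(2, 2): LHS = 2·√(2) ≈ 2.828, RHS = 4 → counterexample
(7, 1): LHS = 5·√(2) ≈ 7.071, RHS = 8 → counterexample
(2, 0): LHS = 2, RHS = 2 → satisfies claim
(0, 0): LHS = 0, RHS = 0 → satisfies claim
(5, 4): LHS = √(41) ≈ 6.403, RHS = 9 → counterexample

That makes 3 counterexamples.

Answer: 3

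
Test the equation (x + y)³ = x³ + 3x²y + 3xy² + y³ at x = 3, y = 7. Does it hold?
Substituting x = 3, y = 7:

LHS = (3 + 7)³ = 1000
RHS = 3³ + 3·3²·7 + 3·3·7² + 7³ = 1000

LHS = RHS, so the equation holds at this point.

Answer: Holds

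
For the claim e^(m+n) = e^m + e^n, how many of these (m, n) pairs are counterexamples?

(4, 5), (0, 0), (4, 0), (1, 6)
Testing each pair:
(4, 5): LHS = e^9 ≈ 8103, RHS = e^4 + e^5 ≈ 203 → counterexample
(0, 0): LHS = 1, RHS = 2 → counterexample
(4, 0): LHS = e^4 ≈ 54.6, RHS = 1 + e^4 ≈ 55.6 → counterexample
(1, 6): LHS = e^7 ≈ 1097, RHS = e + e^6 ≈ 406.1 → counterexample

That makes 4 counterexamples.

Answer: 4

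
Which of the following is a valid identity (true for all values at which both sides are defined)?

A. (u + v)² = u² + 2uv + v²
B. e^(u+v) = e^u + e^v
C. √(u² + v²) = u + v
A: holds — e.g. at (3, 5), both sides equal 64.
B: fails at (2, 7) — LHS = e^9 ≈ 8103, RHS = e^2 + e^7 ≈ 1104.
C: fails at (2, 7) — LHS = √(53) ≈ 7.28, RHS = 9.

Answer: A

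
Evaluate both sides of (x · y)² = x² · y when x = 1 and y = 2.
LHS = (1 · 2)² = 4
RHS = 1² · 2 = 2

LHS ≠ RHS, so the equation does not hold here.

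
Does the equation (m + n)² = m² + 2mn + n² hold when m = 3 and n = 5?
Substituting m = 3, n = 5:

LHS = (3 + 5)² = 64
RHS = 3² + 2·3·5 + 5² = 64

LHS = RHS, so the equation holds at this point.

Answer: Holds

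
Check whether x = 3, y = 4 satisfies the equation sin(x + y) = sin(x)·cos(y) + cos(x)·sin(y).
Holds

Substituting x = 3, y = 4:

LHS = sin(3 + 4) = sin(7) ≈ 0.657
RHS = sin(3)·cos(4) + cos(3)·sin(4) = sin(3)·cos(4) + sin(4)·cos(3) ≈ 0.657

LHS = RHS, so the equation holds at this point.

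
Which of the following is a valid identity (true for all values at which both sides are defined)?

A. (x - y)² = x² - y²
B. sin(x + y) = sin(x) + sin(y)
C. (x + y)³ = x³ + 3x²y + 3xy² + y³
A: fails at (2, 4) — LHS = 4, RHS = -12.
B: fails at (2, 3) — LHS = sin(5) ≈ -0.9589, RHS = sin(3) + sin(2) ≈ 1.05.
C: holds — e.g. at (1, 1), both sides equal 8.

Answer: C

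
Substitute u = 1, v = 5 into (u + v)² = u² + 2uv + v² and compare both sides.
LHS = (1 + 5)² = 36
RHS = 1² + 2·1·5 + 5² = 36

LHS = RHS: the two sides agree.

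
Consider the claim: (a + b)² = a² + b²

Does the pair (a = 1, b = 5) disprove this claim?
Substituting a = 1, b = 5:
LHS = (1 + 5)² = 36
RHS = 1² + 5² = 26

Since LHS ≠ RHS, this pair disproves the claim.

Answer: Yes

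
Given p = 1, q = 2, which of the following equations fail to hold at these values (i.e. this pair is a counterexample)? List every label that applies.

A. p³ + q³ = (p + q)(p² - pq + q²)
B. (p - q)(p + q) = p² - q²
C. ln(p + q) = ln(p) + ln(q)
C

Evaluating each claim at the given values:
A. LHS = 9, RHS = 9 → holds here (LHS = RHS)
B. LHS = -3, RHS = -3 → holds here (LHS = RHS)
C. LHS = ln(3) ≈ 1.099, RHS = ln(2) ≈ 0.6931 → fails here (LHS ≠ RHS)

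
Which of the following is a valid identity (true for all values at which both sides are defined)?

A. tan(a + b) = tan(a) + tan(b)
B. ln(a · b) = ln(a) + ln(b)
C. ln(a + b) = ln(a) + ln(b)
A: fails at (3, 7) — LHS = tan(10) ≈ 0.6484, RHS = tan(3) + tan(7) ≈ 0.7289.
B: holds — e.g. at (3, 4), both sides equal ln(12) ≈ 2.485.
C: fails at (1, 5) — LHS = ln(6) ≈ 1.792, RHS = ln(5) ≈ 1.609.

Answer: B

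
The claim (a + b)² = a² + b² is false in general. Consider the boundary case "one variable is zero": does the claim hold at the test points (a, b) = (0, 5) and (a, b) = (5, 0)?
At (0, 5): LHS = 25, RHS = 25 → equal
At (5, 0): LHS = 25, RHS = 25 → equal

So the claim does hold at both of these boundary points, even though it is not an identity.

Answer: Yes, holds at both test points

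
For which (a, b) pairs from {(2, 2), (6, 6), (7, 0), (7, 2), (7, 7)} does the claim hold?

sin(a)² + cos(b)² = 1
Testing each pair:
(2, 2): LHS = cos(2)² + sin(2)² = 1, RHS = 1 → holds
(6, 6): LHS = sin(6)² + cos(6)² = 1, RHS = 1 → holds
(7, 0): LHS = sin(7)² + 1 ≈ 1.432, RHS = 1 → fails
(7, 2): LHS = cos(2)² + sin(7)² ≈ 0.6048, RHS = 1 → fails
(7, 7): LHS = sin(7)² + cos(7)² = 1, RHS = 1 → holds

3 of 5 pairs satisfy the claim.

Answer: (2, 2), (6, 6), (7, 7)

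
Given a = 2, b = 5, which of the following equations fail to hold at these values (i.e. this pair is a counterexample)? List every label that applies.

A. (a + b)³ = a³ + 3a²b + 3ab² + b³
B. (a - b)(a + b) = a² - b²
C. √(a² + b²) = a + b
C

Evaluating each claim at the given values:
A. LHS = 343, RHS = 343 → holds here (LHS = RHS)
B. LHS = -21, RHS = -21 → holds here (LHS = RHS)
C. LHS = √(29) ≈ 5.385, RHS = 7 → fails here (LHS ≠ RHS)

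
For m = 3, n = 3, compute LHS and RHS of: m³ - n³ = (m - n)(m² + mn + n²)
LHS = 3³ - 3³ = 0
RHS = (3 - 3)(3² + 3·3 + 3²) = 0

LHS = RHS: the two sides agree.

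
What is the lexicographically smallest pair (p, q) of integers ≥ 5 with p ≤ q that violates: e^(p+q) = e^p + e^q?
Substituting (5, 5) into the claim:
LHS = e^(5+5) = e^10 ≈ 22026.5
RHS = e^5 + e^5 = 2·e^5 ≈ 296.8

Since LHS ≠ RHS, this pair disproves the claim, and no lexicographically smaller pair (p ≤ q, integers ≥ 5) does.

For instance (5, 6) is also a counterexample (LHS = e^11 ≈ 59874.1, RHS = e^5 + e^6 ≈ 551.8), but it's lexicographically larger.

Answer: (p, q) = (5, 5)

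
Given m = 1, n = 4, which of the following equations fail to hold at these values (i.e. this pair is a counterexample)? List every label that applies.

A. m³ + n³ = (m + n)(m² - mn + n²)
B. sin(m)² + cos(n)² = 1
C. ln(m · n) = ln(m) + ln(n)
Evaluating each claim at the given values:
A. LHS = 65, RHS = 65 → holds here (LHS = RHS)
B. LHS = cos(4)² + sin(1)² ≈ 1.135, RHS = 1 → fails here (LHS ≠ RHS)
C. LHS = ln(4) ≈ 1.386, RHS = ln(4) ≈ 1.386 → holds here (LHS = RHS)

Answer: B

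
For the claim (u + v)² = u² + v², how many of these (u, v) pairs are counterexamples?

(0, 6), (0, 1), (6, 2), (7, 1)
2

Testing each pair:
(0, 6): LHS = 36, RHS = 36 → satisfies claim
(0, 1): LHS = 1, RHS = 1 → satisfies claim
(6, 2): LHS = 64, RHS = 40 → counterexample
(7, 1): LHS = 64, RHS = 50 → counterexample

That makes 2 counterexamples.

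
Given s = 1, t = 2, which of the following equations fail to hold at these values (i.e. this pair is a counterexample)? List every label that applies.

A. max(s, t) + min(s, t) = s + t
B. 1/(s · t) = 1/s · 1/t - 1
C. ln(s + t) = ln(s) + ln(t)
Evaluating each claim at the given values:
A. LHS = 3, RHS = 3 → holds here (LHS = RHS)
B. LHS = 1/2, RHS = -1/2 → fails here (LHS ≠ RHS)
C. LHS = ln(3) ≈ 1.099, RHS = ln(2) ≈ 0.6931 → fails here (LHS ≠ RHS)

Answer: B, C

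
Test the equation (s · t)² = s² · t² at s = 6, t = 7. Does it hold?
Substituting s = 6, t = 7:

LHS = (6 · 7)² = 1764
RHS = 6² · 7² = 1764

LHS = RHS, so the equation holds at this point.

Answer: Holds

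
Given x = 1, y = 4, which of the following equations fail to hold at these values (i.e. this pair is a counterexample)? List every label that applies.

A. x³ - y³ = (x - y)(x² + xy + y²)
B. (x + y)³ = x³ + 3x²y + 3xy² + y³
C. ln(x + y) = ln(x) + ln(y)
Evaluating each claim at the given values:
A. LHS = -63, RHS = -63 → holds here (LHS = RHS)
B. LHS = 125, RHS = 125 → holds here (LHS = RHS)
C. LHS = ln(5) ≈ 1.609, RHS = ln(4) ≈ 1.386 → fails here (LHS ≠ RHS)

Answer: C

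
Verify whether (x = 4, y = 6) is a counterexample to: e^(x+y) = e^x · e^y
No

Substituting x = 4, y = 6:
LHS = e^(4+6) = e^10 ≈ 22026.5
RHS = e^4 · e^6 = e^10 ≈ 22026.5

The sides agree, so this pair does not disprove the claim.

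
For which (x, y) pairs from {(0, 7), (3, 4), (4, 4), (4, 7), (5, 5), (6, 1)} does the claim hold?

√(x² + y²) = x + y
Testing each pair:
(0, 7): LHS = 7, RHS = 7 → holds
(3, 4): LHS = 5, RHS = 7 → fails
(4, 4): LHS = 4·√(2) ≈ 5.657, RHS = 8 → fails
(4, 7): LHS = √(65) ≈ 8.062, RHS = 11 → fails
(5, 5): LHS = 5·√(2) ≈ 7.071, RHS = 10 → fails
(6, 1): LHS = √(37) ≈ 6.083, RHS = 7 → fails

1 of 6 pairs satisfies the claim.

Answer: (0, 7)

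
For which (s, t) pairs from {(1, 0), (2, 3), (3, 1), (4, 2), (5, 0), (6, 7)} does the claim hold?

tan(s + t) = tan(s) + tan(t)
Testing each pair:
(1, 0): LHS = tan(1) ≈ 1.557, RHS = tan(1) ≈ 1.557 → holds
(2, 3): LHS = tan(5) ≈ -3.381, RHS = tan(2) + tan(3) ≈ -2.328 → fails
(3, 1): LHS = tan(4) ≈ 1.158, RHS = tan(3) + tan(1) ≈ 1.415 → fails
(4, 2): LHS = tan(6) ≈ -0.291, RHS = tan(2) + tan(4) ≈ -1.027 → fails
(5, 0): LHS = tan(5) ≈ -3.381, RHS = tan(5) ≈ -3.381 → holds
(6, 7): LHS = tan(13) ≈ 0.463, RHS = tan(6) + tan(7) ≈ 0.5804 → fails

2 of 6 pairs satisfy the claim.

Answer: (1, 0), (5, 0)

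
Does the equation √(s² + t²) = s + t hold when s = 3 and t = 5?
Fails

Substituting s = 3, t = 5:

LHS = √(3² + 5²) = √(34) ≈ 5.831
RHS = 3 + 5 = 8

LHS ≠ RHS, so the equation does not hold at this point.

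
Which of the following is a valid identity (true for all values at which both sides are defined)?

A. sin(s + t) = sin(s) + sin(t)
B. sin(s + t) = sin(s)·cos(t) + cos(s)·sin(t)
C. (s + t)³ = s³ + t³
A: fails at (4, 4) — LHS = sin(8) ≈ 0.9894, RHS = 2·sin(4) ≈ -1.514.
B: holds — e.g. at (2, 3), both sides equal sin(5) ≈ -0.9589.
C: fails at (6, 7) — LHS = 2197, RHS = 559.

Answer: B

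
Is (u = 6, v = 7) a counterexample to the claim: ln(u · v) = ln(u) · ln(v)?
Substituting u = 6, v = 7:
LHS = ln(6 · 7) = ln(42) ≈ 3.738
RHS = ln(6) · ln(7) ≈ 3.487

Since LHS ≠ RHS, this pair disproves the claim.

Answer: Yes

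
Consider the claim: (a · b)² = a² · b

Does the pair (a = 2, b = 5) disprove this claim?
Yes

Substituting a = 2, b = 5:
LHS = (2 · 5)² = 100
RHS = 2² · 5 = 20

Since LHS ≠ RHS, this pair disproves the claim.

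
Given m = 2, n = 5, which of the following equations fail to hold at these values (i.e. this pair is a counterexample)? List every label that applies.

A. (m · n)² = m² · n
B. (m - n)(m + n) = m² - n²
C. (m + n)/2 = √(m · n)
Evaluating each claim at the given values:
A. LHS = 100, RHS = 20 → fails here (LHS ≠ RHS)
B. LHS = -21, RHS = -21 → holds here (LHS = RHS)
C. LHS = 7/2, RHS = √(10) ≈ 3.162 → fails here (LHS ≠ RHS)

Answer: A, C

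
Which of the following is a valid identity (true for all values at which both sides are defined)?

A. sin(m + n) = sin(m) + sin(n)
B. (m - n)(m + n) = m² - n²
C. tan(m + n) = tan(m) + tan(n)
B

A: fails at (3, 5) — LHS = sin(8) ≈ 0.9894, RHS = sin(5) + sin(3) ≈ -0.8178.
B: holds — e.g. at (3, 7), both sides equal -40.
C: fails at (2, 5) — LHS = tan(7) ≈ 0.8714, RHS = tan(5) + tan(2) ≈ -5.566.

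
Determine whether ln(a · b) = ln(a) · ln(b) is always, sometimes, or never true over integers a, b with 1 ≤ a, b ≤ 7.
Sometimes true

It holds at (a, b) = (1, 1) (both sides equal 0), but fails at (a, b) = (4, 3) (LHS = ln(12) ≈ 2.485, RHS = ln(3)·ln(4) ≈ 1.523).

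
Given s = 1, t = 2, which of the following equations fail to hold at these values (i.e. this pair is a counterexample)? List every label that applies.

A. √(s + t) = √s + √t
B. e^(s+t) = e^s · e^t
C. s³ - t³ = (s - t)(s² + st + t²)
A

Evaluating each claim at the given values:
A. LHS = √(3) ≈ 1.732, RHS = 1 + √(2) ≈ 2.414 → fails here (LHS ≠ RHS)
B. LHS = e^3 ≈ 20.09, RHS = e^3 ≈ 20.09 → holds here (LHS = RHS)
C. LHS = -7, RHS = -7 → holds here (LHS = RHS)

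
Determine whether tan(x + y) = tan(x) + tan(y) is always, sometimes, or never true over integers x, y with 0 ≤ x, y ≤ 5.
Sometimes true

It holds at (x, y) = (2, 0) (both sides equal tan(2) ≈ -2.185), but fails at (x, y) = (5, 5) (LHS = tan(10) ≈ 0.6484, RHS = 2·tan(5) ≈ -6.761).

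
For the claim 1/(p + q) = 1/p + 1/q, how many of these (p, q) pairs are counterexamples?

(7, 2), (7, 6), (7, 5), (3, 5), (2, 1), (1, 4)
Testing each pair:
(7, 2): LHS = 1/9, RHS = 9/14 → counterexample
(7, 6): LHS = 1/13, RHS = 13/42 → counterexample
(7, 5): LHS = 1/12, RHS = 12/35 → counterexample
(3, 5): LHS = 1/8, RHS = 8/15 → counterexample
(2, 1): LHS = 1/3, RHS = 3/2 → counterexample
(1, 4): LHS = 1/5, RHS = 5/4 → counterexample

That makes 6 counterexamples.

Answer: 6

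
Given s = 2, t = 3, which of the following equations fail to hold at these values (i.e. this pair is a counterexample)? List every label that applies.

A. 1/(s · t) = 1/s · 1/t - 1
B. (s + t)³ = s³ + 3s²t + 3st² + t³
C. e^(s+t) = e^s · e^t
A

Evaluating each claim at the given values:
A. LHS = 1/6, RHS = -5/6 → fails here (LHS ≠ RHS)
B. LHS = 125, RHS = 125 → holds here (LHS = RHS)
C. LHS = e^5 ≈ 148.4, RHS = e^5 ≈ 148.4 → holds here (LHS = RHS)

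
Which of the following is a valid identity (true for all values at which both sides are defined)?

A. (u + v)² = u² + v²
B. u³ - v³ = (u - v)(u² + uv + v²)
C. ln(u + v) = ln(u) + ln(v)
B

A: fails at (2, 7) — LHS = 81, RHS = 53.
B: holds — e.g. at (6, 7), both sides equal -127.
C: fails at (2, 7) — LHS = ln(9) ≈ 2.197, RHS = ln(2) + ln(7) ≈ 2.639.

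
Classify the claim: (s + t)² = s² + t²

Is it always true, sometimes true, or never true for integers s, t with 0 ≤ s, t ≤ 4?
Sometimes true

It holds at (s, t) = (0, 3) (both sides equal 9), but fails at (s, t) = (2, 2) (LHS = 16, RHS = 8).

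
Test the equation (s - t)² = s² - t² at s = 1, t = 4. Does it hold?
Fails

Substituting s = 1, t = 4:

LHS = (1 - 4)² = 9
RHS = 1² - 4² = -15

LHS ≠ RHS, so the equation does not hold at this point.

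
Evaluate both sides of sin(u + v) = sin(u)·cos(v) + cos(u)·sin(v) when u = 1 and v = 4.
LHS = sin(1 + 4) = sin(5) ≈ -0.9589
RHS = sin(1)·cos(4) + cos(1)·sin(4) = sin(1)·cos(4) + sin(4)·cos(1) ≈ -0.9589

LHS = RHS: the two sides agree.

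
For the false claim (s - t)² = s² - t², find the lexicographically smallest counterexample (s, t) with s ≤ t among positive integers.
(s, t) = (1, 2)

At (1, 1): both sides equal 0, so it holds there.

Substituting (1, 2) into the claim:
LHS = (1 - 2)² = 1
RHS = 1² - 2² = -3

Since LHS ≠ RHS, this pair disproves the claim, and no lexicographically smaller pair (s ≤ t, positive integers) does.

For instance (3, 5) is also a counterexample (LHS = 4, RHS = -16), but it's lexicographically larger.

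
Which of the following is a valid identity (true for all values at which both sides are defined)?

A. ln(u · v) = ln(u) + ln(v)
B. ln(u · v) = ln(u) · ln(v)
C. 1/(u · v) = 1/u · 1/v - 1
A: holds — e.g. at (1, 2), both sides equal ln(2) ≈ 0.6931.
B: fails at (4, 6) — LHS = ln(24) ≈ 3.178, RHS = ln(4)·ln(6) ≈ 2.484.
C: fails at (4, 6) — LHS = 1/24, RHS = -23/24.

Answer: A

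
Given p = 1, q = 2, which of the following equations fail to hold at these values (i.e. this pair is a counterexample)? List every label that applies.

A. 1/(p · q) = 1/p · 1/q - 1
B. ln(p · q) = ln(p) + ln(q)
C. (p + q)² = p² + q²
A, C

Evaluating each claim at the given values:
A. LHS = 1/2, RHS = -1/2 → fails here (LHS ≠ RHS)
B. LHS = ln(2) ≈ 0.6931, RHS = ln(2) ≈ 0.6931 → holds here (LHS = RHS)
C. LHS = 9, RHS = 5 → fails here (LHS ≠ RHS)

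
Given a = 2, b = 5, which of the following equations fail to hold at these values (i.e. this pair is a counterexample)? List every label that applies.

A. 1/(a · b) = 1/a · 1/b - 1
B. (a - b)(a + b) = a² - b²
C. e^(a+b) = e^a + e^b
A, C

Evaluating each claim at the given values:
A. LHS = 1/10, RHS = -9/10 → fails here (LHS ≠ RHS)
B. LHS = -21, RHS = -21 → holds here (LHS = RHS)
C. LHS = e^7 ≈ 1097, RHS = e^2 + e^5 ≈ 155.8 → fails here (LHS ≠ RHS)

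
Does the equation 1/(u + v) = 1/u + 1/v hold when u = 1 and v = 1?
Fails

Substituting u = 1, v = 1:

LHS = 1/(1 + 1) = 1/2
RHS = 1/1 + 1/1 = 2

LHS ≠ RHS, so the equation does not hold at this point.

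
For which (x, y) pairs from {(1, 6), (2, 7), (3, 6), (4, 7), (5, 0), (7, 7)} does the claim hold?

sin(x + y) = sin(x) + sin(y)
(5, 0)

Testing each pair:
(1, 6): LHS = sin(7) ≈ 0.657, RHS = sin(6) + sin(1) ≈ 0.5621 → fails
(2, 7): LHS = sin(9) ≈ 0.4121, RHS = sin(7) + sin(2) ≈ 1.566 → fails
(3, 6): LHS = sin(9) ≈ 0.4121, RHS = sin(6) + sin(3) ≈ -0.1383 → fails
(4, 7): LHS = sin(11) ≈ -1, RHS = sin(4) + sin(7) ≈ -0.09982 → fails
(5, 0): LHS = sin(5) ≈ -0.9589, RHS = sin(5) ≈ -0.9589 → holds
(7, 7): LHS = sin(14) ≈ 0.9906, RHS = 2·sin(7) ≈ 1.314 → fails

1 of 6 pairs satisfies the claim.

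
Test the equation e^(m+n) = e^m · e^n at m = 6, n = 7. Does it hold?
Holds

Substituting m = 6, n = 7:

LHS = e^(6+7) = e^13 ≈ 442413.4
RHS = e^6 · e^7 = e^13 ≈ 442413.4

LHS = RHS, so the equation holds at this point.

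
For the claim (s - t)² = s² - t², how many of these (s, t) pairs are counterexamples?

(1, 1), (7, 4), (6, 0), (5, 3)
Testing each pair:
(1, 1): LHS = 0, RHS = 0 → satisfies claim
(7, 4): LHS = 9, RHS = 33 → counterexample
(6, 0): LHS = 36, RHS = 36 → satisfies claim
(5, 3): LHS = 4, RHS = 16 → counterexample

That makes 2 counterexamples.

Answer: 2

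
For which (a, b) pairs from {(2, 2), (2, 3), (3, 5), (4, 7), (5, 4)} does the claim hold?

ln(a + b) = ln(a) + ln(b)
(2, 2)

Testing each pair:
(2, 2): LHS = ln(4) ≈ 1.386, RHS = 2·ln(2) ≈ 1.386 → holds
(2, 3): LHS = ln(5) ≈ 1.609, RHS = ln(2) + ln(3) ≈ 1.792 → fails
(3, 5): LHS = ln(8) ≈ 2.079, RHS = ln(3) + ln(5) ≈ 2.708 → fails
(4, 7): LHS = ln(11) ≈ 2.398, RHS = ln(4) + ln(7) ≈ 3.332 → fails
(5, 4): LHS = ln(9) ≈ 2.197, RHS = ln(4) + ln(5) ≈ 2.996 → fails

1 of 5 pairs satisfies the claim.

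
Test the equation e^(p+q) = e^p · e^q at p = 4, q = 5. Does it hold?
Holds

Substituting p = 4, q = 5:

LHS = e^(4+5) = e^9 ≈ 8103
RHS = e^4 · e^5 = e^9 ≈ 8103

LHS = RHS, so the equation holds at this point.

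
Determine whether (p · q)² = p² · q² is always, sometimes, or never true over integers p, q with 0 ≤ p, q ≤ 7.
The identity holds for every pair in the range. For instance at (p, q) = (1, 3): both sides equal 9.

Answer: Always true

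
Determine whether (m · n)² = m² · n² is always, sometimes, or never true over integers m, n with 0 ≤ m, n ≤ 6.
The identity holds for every pair in the range. For instance at (m, n) = (3, 2): both sides equal 36.

Answer: Always true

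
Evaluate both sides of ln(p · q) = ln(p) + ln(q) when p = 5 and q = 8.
LHS = ln(5 · 8) = ln(40) ≈ 3.689
RHS = ln(5) + ln(8) ≈ 3.689

LHS = RHS: the two sides agree.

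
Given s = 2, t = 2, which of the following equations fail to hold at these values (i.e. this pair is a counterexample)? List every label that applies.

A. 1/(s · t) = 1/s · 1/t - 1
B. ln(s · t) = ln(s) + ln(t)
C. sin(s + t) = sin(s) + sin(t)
Evaluating each claim at the given values:
A. LHS = 1/4, RHS = -3/4 → fails here (LHS ≠ RHS)
B. LHS = ln(4) ≈ 1.386, RHS = 2·ln(2) ≈ 1.386 → holds here (LHS = RHS)
C. LHS = sin(4) ≈ -0.7568, RHS = 2·sin(2) ≈ 1.819 → fails here (LHS ≠ RHS)

Answer: A, C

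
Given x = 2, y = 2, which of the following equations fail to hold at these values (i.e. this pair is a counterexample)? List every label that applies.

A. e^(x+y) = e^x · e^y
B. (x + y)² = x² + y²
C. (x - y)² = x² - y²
Evaluating each claim at the given values:
A. LHS = e^4 ≈ 54.6, RHS = e^4 ≈ 54.6 → holds here (LHS = RHS)
B. LHS = 16, RHS = 8 → fails here (LHS ≠ RHS)
C. LHS = 0, RHS = 0 → holds here (LHS = RHS)

Answer: B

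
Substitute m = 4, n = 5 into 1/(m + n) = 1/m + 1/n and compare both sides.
LHS = 1/(4 + 5) = 1/9
RHS = 1/4 + 1/5 = 9/20

LHS ≠ RHS, so the equation does not hold here.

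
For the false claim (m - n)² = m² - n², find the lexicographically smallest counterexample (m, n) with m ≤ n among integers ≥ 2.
Substituting (2, 3) into the claim:
LHS = (2 - 3)² = 1
RHS = 2² - 3² = -5

Since LHS ≠ RHS, this pair disproves the claim, and no lexicographically smaller pair (m ≤ n, integers ≥ 2) does.

For instance (3, 9) is also a counterexample (LHS = 36, RHS = -72), but it's lexicographically larger.

Answer: (m, n) = (2, 3)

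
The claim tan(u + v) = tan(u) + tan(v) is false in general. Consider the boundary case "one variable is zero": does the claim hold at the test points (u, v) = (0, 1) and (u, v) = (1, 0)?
At (0, 1): LHS = tan(1) ≈ 1.557, RHS = tan(1) ≈ 1.557 → equal
At (1, 0): LHS = tan(1) ≈ 1.557, RHS = tan(1) ≈ 1.557 → equal

So the claim does hold at both of these boundary points, even though it is not an identity.

Answer: Yes, holds at both test points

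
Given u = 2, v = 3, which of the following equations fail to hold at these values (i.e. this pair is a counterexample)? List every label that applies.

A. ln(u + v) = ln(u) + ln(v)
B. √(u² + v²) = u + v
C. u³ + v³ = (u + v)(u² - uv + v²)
A, B

Evaluating each claim at the given values:
A. LHS = ln(5) ≈ 1.609, RHS = ln(2) + ln(3) ≈ 1.792 → fails here (LHS ≠ RHS)
B. LHS = √(13) ≈ 3.606, RHS = 5 → fails here (LHS ≠ RHS)
C. LHS = 35, RHS = 35 → holds here (LHS = RHS)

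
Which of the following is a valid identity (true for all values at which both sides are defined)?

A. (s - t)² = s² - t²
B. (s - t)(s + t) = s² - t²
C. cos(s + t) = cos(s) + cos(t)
B

A: fails at (2, 4) — LHS = 4, RHS = -12.
B: holds — e.g. at (1, 3), both sides equal -8.
C: fails at (0, 1) — LHS = cos(1) ≈ 0.5403, RHS = cos(1) + 1 ≈ 1.54.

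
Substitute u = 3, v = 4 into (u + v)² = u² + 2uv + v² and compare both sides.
LHS = (3 + 4)² = 49
RHS = 3² + 2·3·4 + 4² = 49

LHS = RHS: the two sides agree.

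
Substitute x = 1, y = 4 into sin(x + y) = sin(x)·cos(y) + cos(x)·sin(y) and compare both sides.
LHS = sin(1 + 4) = sin(5) ≈ -0.9589
RHS = sin(1)·cos(4) + cos(1)·sin(4) = sin(1)·cos(4) + sin(4)·cos(1) ≈ -0.9589

LHS = RHS: the two sides agree.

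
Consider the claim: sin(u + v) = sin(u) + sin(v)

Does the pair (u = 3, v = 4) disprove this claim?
Yes

Substituting u = 3, v = 4:
LHS = sin(3 + 4) = sin(7) ≈ 0.657
RHS = sin(3) + sin(4) ≈ -0.6157

Since LHS ≠ RHS, this pair disproves the claim.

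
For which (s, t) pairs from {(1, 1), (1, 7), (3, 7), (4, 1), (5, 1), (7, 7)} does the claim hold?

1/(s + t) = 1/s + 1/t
Testing each pair:
(1, 1): LHS = 1/2, RHS = 2 → fails
(1, 7): LHS = 1/8, RHS = 8/7 → fails
(3, 7): LHS = 1/10, RHS = 10/21 → fails
(4, 1): LHS = 1/5, RHS = 5/4 → fails
(5, 1): LHS = 1/6, RHS = 6/5 → fails
(7, 7): LHS = 1/14, RHS = 2/7 → fails

No pair satisfies the claim.

Answer: None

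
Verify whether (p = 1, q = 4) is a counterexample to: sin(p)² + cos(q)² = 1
Substituting p = 1, q = 4:
LHS = sin(1)² + cos(4)² ≈ 1.135
RHS = 1

Since LHS ≠ RHS, this pair disproves the claim.

Answer: Yes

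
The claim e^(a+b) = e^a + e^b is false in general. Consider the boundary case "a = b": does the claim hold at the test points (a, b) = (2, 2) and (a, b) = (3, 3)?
At (2, 2): LHS = e^4 ≈ 54.6 ≠ RHS = 2·e^2 ≈ 14.78
At (3, 3): LHS = e^6 ≈ 403.4 ≠ RHS = 2·e^3 ≈ 40.17

Answer: No, fails at both test points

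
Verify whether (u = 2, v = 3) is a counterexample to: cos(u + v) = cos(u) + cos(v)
Substituting u = 2, v = 3:
LHS = cos(2 + 3) = cos(5) ≈ 0.2837
RHS = cos(2) + cos(3) ≈ -1.406

Since LHS ≠ RHS, this pair disproves the claim.

Answer: Yes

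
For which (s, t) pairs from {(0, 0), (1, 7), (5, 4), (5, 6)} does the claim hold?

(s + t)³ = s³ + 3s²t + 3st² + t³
Testing each pair:
(0, 0): LHS = 0, RHS = 0 → holds
(1, 7): LHS = 512, RHS = 512 → holds
(5, 4): LHS = 729, RHS = 729 → holds
(5, 6): LHS = 1331, RHS = 1331 → holds

Every pair satisfies the claim.

Answer: All pairs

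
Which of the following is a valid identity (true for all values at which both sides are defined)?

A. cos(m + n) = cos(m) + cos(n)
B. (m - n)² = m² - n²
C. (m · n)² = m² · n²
A: fails at (2, 3) — LHS = cos(5) ≈ 0.2837, RHS = cos(3) + cos(2) ≈ -1.406.
B: fails at (2, 3) — LHS = 1, RHS = -5.
C: holds — e.g. at (2, 2), both sides equal 16.

Answer: C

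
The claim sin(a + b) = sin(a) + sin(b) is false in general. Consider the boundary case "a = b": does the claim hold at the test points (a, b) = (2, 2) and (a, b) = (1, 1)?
At (2, 2): LHS = sin(4) ≈ -0.7568 ≠ RHS = 2·sin(2) ≈ 1.819
At (1, 1): LHS = sin(2) ≈ 0.9093 ≠ RHS = 2·sin(1) ≈ 1.683

Answer: No, fails at both test points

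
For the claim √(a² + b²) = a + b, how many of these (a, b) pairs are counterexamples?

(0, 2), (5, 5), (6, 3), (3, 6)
Testing each pair:
(0, 2): LHS = 2, RHS = 2 → satisfies claim
(5, 5): LHS = 5·√(2) ≈ 7.071, RHS = 10 → counterexample
(6, 3): LHS = 3·√(5) ≈ 6.708, RHS = 9 → counterexample
(3, 6): LHS = 3·√(5) ≈ 6.708, RHS = 9 → counterexample

That makes 3 counterexamples.

Answer: 3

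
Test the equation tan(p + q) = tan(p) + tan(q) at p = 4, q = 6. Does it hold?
Substituting p = 4, q = 6:

LHS = tan(4 + 6) = tan(10) ≈ 0.6484
RHS = tan(4) + tan(6) ≈ 0.8668

LHS ≠ RHS, so the equation does not hold at this point.

Answer: Fails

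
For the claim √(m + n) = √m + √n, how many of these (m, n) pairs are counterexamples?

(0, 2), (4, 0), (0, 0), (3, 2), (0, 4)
1

Testing each pair:
(0, 2): LHS = √(2) ≈ 1.414, RHS = √(2) ≈ 1.414 → satisfies claim
(4, 0): LHS = 2, RHS = 2 → satisfies claim
(0, 0): LHS = 0, RHS = 0 → satisfies claim
(3, 2): LHS = √(5) ≈ 2.236, RHS = √(2) + √(3) ≈ 3.146 → counterexample
(0, 4): LHS = 2, RHS = 2 → satisfies claim

That makes 1 counterexample.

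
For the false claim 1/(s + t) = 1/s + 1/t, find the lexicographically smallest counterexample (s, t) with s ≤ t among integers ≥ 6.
(s, t) = (6, 6)

Substituting (6, 6) into the claim:
LHS = 1/(6 + 6) = 1/12
RHS = 1/6 + 1/6 = 1/3

Since LHS ≠ RHS, this pair disproves the claim, and no lexicographically smaller pair (s ≤ t, integers ≥ 6) does.

For instance (7, 12) is also a counterexample (LHS = 1/19, RHS = 19/84), but it's lexicographically larger.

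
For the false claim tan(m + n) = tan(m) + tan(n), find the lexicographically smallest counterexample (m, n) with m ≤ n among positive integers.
Substituting (1, 1) into the claim:
LHS = tan(1 + 1) = tan(2) ≈ -2.185
RHS = tan(1) + tan(1) = 2·tan(1) ≈ 3.115

Since LHS ≠ RHS, this pair disproves the claim, and no lexicographically smaller pair (m ≤ n, positive integers) does.

For instance (1, 3) is also a counterexample (LHS = tan(4) ≈ 1.158, RHS = tan(3) + tan(1) ≈ 1.415), but it's lexicographically larger.

Answer: (m, n) = (1, 1)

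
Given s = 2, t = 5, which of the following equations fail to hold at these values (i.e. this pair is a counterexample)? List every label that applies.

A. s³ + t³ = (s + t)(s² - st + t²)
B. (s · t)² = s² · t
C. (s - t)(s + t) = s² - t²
B

Evaluating each claim at the given values:
A. LHS = 133, RHS = 133 → holds here (LHS = RHS)
B. LHS = 100, RHS = 20 → fails here (LHS ≠ RHS)
C. LHS = -21, RHS = -21 → holds here (LHS = RHS)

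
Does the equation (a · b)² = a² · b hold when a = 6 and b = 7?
Substituting a = 6, b = 7:

LHS = (6 · 7)² = 1764
RHS = 6² · 7 = 252

LHS ≠ RHS, so the equation does not hold at this point.

Answer: Fails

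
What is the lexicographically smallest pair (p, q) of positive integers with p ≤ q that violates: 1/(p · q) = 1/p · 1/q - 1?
Substituting (1, 1) into the claim:
LHS = 1/(1 · 1) = 1
RHS = 1/1 · 1/1 - 1 = 0

Since LHS ≠ RHS, this pair disproves the claim, and no lexicographically smaller pair (p ≤ q, positive integers) does.

For instance (6, 7) is also a counterexample (LHS = 1/42, RHS = -41/42), but it's lexicographically larger.

Answer: (p, q) = (1, 1)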